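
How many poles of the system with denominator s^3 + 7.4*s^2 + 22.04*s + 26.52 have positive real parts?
s^3 + 7.4*s^2 + 22.04*s + 26.52 = (s + 3)(s^2 + 4.4*s + 8.84). Poles: -2.2 + 2j, -2.2 - 2j, -3. RHP poles (Re>0): 0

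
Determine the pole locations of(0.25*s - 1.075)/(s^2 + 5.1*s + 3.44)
Set denominator = 0: s^2 + 5.1*s + 3.44 = (s + 0.8)(s + 4.3) = 0 → Poles: -0.8, -4.3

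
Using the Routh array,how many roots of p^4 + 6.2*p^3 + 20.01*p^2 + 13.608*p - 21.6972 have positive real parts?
Routh array:
p^4: [1, 20.01, -21.6972]; p^3: [6.2, 13.608]; p^2: [17.8152, -21.6972]; p^1: [21.159]; p^0: [-21.6972]
First column: [1, 6.2, 17.8152, 21.159, -21.6972]. Sign changes = RHP roots = 1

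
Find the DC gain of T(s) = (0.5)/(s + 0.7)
DC gain = T(0) = num(0)/den(0) = 0.5/0.7 = 0.7143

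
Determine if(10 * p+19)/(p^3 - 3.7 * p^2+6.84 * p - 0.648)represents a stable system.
Denominator: p^3 - 3.7*p^2 + 6.84*p - 0.648 = (p - 0.1)(p^2 - 3.6*p + 6.48). Poles: 0.1, 1.8 + 1.8j, 1.8 - 1.8j. All Re(p)<0: No (unstable)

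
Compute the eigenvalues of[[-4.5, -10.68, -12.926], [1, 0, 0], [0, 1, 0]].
Eigenvalues solve det(λI - A) = 0.
Characteristic polynomial: λ^3 + 4.5*λ^2 + 10.68*λ + 12.926 = 0.
Factor: (λ + 2.3)(λ^2 + 2.2*λ + 5.62) = 0.
Roots: -1.1 + 2.1j, -1.1 - 2.1j, -2.3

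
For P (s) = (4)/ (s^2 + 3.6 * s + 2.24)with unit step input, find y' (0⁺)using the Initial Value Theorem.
IVT: y'(0⁺) = lim_{s→∞} s²·Y(s) = lim_{s→∞} s·P(s).
deg(num) = 0, deg(den) = 2, relative degree = 2 ≥ 2, so s·P(s) → 0. Initial slope = 0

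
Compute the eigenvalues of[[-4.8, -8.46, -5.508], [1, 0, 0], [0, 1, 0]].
Eigenvalues solve det(λI - A) = 0.
Characteristic polynomial: λ^3 + 4.8*λ^2 + 8.46*λ + 5.508 = 0.
Factor: (λ + 1.8)(λ^2 + 3*λ + 3.06) = 0.
Roots: -1.5 + 0.9j, -1.5 - 0.9j, -1.8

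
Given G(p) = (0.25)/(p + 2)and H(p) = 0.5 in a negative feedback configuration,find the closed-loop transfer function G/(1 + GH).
Closed-loop T = G/(1+GH).
Numerator: G_num * H_den = 0.25.
Denominator: G_den * H_den + G_num * H_num = (p + 2) + (0.125) = p + 2.125.
T(p) = (0.25)/(p + 2.125)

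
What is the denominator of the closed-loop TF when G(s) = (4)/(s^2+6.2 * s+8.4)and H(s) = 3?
Characteristic poly = G_den * H_den + G_num * H_num = (s^2 + 6.2*s + 8.4) + (12) = s^2 + 6.2*s + 20.4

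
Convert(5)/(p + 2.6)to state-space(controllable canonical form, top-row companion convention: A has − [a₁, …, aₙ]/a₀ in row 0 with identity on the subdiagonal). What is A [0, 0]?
Reachable canonical form for den = p + 2.6: top row of A = -[a₁,a₂,...,aₙ]/a₀, ones on the subdiagonal, zeros elsewhere.
A = [[-2.6]].
A[0,0] = -2.6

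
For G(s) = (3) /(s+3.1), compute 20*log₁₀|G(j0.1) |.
Substitute s = j*0.1: G(j0.1) = 0.966736 - 0.031185j.
|G(j0.1)| = sqrt(Re² + Im²) = 0.9672.
20*log₁₀(0.9672) = -0.29 dB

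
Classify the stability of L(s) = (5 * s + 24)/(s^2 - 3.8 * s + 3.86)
Denominator: s^2 - 3.8*s + 3.86. Poles: 1.9 + 0.5j, 1.9 - 0.5j. Unstable (2 pole(s) in RHP)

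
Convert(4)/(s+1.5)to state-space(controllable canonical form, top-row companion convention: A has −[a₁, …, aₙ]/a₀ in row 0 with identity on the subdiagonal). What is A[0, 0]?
Reachable canonical form for den = s + 1.5: top row of A = -[a₁,a₂,...,aₙ]/a₀, ones on the subdiagonal, zeros elsewhere.
A = [[-1.5]].
A[0,0] = -1.5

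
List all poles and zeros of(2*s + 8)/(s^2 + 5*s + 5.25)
Set denominator = 0: s^2 + 5*s + 5.25 = (s + 1.5)(s + 3.5) = 0 → Poles: -1.5, -3.5
Set numerator = 0: 2*s + 8 = 0 → Zeros: -4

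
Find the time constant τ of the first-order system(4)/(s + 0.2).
First-order system: τ = -1/pole. Pole = -0.2. τ = -1/(-0.2) = 5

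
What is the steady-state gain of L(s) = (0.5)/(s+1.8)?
DC gain = L(0) = num(0)/den(0) = 0.5/1.8 = 0.2778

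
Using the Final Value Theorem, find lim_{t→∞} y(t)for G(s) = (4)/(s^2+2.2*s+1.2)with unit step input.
FVT: lim_{t→∞} y(t) = lim_{s→0} s*Y(s) where Y(s) = G(s)/s.
= lim_{s→0} G(s) = G(0) = num(0)/den(0) = 4/1.2 = 3.333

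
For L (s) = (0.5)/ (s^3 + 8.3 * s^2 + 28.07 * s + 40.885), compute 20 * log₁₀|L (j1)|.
Substitute s = j*1: L(j1) = 0.00907879 - 0.00754221j.
|L(j1)| = sqrt(Re² + Im²) = 0.0118.
20*log₁₀(0.0118) = -38.56 dB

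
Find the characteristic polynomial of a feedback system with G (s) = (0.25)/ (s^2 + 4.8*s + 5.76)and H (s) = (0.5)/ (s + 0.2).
Characteristic poly = G_den * H_den + G_num * H_num = (s^3 + 5*s^2 + 6.72*s + 1.152) + (0.125) = s^3 + 5*s^2 + 6.72*s + 1.277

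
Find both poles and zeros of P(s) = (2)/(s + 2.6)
Set denominator = 0: s + 2.6 = 0 → Poles: -2.6
Numerator is a nonzero constant (2) → Zeros: none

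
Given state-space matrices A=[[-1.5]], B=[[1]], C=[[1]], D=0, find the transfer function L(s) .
L(s) = C(sI - A)⁻¹B + D.
Characteristic polynomial det(sI - A) = s + 1.5.
Numerator from C·adj(sI-A)·B + D·det(sI-A) = 1.
L(s) = (1)/(s + 1.5)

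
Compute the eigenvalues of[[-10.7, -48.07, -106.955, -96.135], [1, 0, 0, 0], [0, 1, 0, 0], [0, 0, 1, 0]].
Eigenvalues solve det(λI - A) = 0.
Characteristic polynomial: λ^4 + 10.7*λ^3 + 48.07*λ^2 + 106.955*λ + 96.135 = 0.
Factor: (λ + 2.9)(λ + 3)(λ^2 + 4.8*λ + 11.05) = 0.
Roots: -2.4 + 2.3j, -2.4 - 2.3j, -2.9, -3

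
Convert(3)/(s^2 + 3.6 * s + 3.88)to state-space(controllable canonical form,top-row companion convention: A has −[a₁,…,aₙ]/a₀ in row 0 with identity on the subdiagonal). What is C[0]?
Reachable canonical form: C = numerator coefficients (right-aligned, zero-padded to length n).
num = 3, C = [[0, 3]].
C[0] = 0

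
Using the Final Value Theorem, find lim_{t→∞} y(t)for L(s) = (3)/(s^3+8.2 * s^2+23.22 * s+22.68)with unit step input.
FVT: lim_{t→∞} y(t) = lim_{s→0} s*Y(s) where Y(s) = L(s)/s.
= lim_{s→0} L(s) = L(0) = num(0)/den(0) = 3/22.68 = 0.1323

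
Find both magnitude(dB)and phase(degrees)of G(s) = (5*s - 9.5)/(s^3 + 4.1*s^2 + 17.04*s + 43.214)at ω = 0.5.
Substitute s = j*0.5: G(j0.5) = -0.205259 + 0.100101j.
|G| = 20*log₁₀(sqrt(Re²+Im²)) = -12.83 dB.
∠G = atan2(Im, Re) = 154.00°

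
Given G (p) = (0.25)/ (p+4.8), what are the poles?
Set denominator = 0: p + 4.8 = 0 → Poles: -4.8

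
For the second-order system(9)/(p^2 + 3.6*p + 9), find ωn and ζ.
Standard form: ωn²/(p²+2ζωn·p+ωn²).
const=9=ωn² → ωn=3, p coeff=3.6=2ζωn → ζ=0.6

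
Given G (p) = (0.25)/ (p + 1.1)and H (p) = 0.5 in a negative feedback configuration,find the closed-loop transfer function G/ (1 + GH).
Closed-loop T = G/(1+GH).
Numerator: G_num * H_den = 0.25.
Denominator: G_den * H_den + G_num * H_num = (p + 1.1) + (0.125) = p + 1.225.
T(p) = (0.25)/(p + 1.225)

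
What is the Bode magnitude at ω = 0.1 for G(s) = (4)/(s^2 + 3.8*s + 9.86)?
Substitute s = j*0.1: G(j0.1) = 0.405488 - 0.0156432j.
|G(j0.1)| = sqrt(Re² + Im²) = 0.4058.
20*log₁₀(0.4058) = -7.83 dB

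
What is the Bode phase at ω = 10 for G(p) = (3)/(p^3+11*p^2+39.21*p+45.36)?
Substitute p = j*10: G(j10) = -0.00213518 + 0.00123073j.
∠G(j10) = atan2(Im, Re) = atan2(0.00123073, -0.00213518) = 150.04° (principal value).
Summing the individual angle contributions Σ∠(j10 − zᵢ) − Σ∠(j10 − pₖ) over the 0 zero(s) and 3 pole(s), each followed continuously from ω = 0 (DC phase referenced to (−180°, 180°]), gives -209.96°, i.e. the principal value - 360°. Continuous Bode phase = -209.96°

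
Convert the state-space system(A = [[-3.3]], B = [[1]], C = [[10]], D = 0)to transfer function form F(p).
F(p) = C(pI - A)⁻¹B + D.
Characteristic polynomial det(pI - A) = p + 3.3.
Numerator from C·adj(pI-A)·B + D·det(pI-A) = 10.
F(p) = (10)/(p + 3.3)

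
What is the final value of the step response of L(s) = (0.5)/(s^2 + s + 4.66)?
FVT: lim_{t→∞} y(t) = lim_{s→0} s*Y(s) where Y(s) = L(s)/s.
= lim_{s→0} L(s) = L(0) = num(0)/den(0) = 0.5/4.66 = 0.1073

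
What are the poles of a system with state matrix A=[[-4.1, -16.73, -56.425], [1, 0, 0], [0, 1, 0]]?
Eigenvalues solve det(λI - A) = 0.
Characteristic polynomial: λ^3 + 4.1*λ^2 + 16.73*λ + 56.425 = 0.
Factor: (λ + 3.7)(λ^2 + 0.4*λ + 15.25) = 0.
Roots: -0.2 + 3.9j, -0.2 - 3.9j, -3.7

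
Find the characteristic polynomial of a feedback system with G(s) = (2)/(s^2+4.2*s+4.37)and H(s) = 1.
Characteristic poly = G_den * H_den + G_num * H_num = (s^2 + 4.2*s + 4.37) + (2) = s^2 + 4.2*s + 6.37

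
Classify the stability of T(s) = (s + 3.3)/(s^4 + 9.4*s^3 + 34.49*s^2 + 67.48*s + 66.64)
Denominator: s^4 + 9.4*s^3 + 34.49*s^2 + 67.48*s + 66.64 = (s + 3.5)(s + 3.5)(s^2 + 2.4*s + 5.44). Poles: -1.2 + 2j, -1.2 - 2j, -3.5, -3.5. Stable (all poles in LHP)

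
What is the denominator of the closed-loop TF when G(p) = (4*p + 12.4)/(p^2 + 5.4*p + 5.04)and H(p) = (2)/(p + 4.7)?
Characteristic poly = G_den * H_den + G_num * H_num = (p^3 + 10.1*p^2 + 30.42*p + 23.688) + (8*p + 24.8) = p^3 + 10.1*p^2 + 38.42*p + 48.488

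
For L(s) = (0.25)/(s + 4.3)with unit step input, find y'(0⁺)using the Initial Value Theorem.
IVT: y'(0⁺) = lim_{s→∞} s²·Y(s) = lim_{s→∞} s·L(s).
deg(num) = 0, deg(den) = 1, relative degree = 1, so s·L(s) → (leading num)/(leading den) = 0.25/1 = 0.25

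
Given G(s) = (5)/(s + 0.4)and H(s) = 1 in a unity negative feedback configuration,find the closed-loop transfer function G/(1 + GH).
Closed-loop T = G/(1+GH).
Numerator: G_num * H_den = 5.
Denominator: G_den * H_den + G_num * H_num = (s + 0.4) + (5) = s + 5.4.
T(s) = (5)/(s + 5.4)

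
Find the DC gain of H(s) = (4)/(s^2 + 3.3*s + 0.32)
DC gain = H(0) = num(0)/den(0) = 4/0.32 = 12.5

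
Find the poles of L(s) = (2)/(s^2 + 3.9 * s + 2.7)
Set denominator = 0: s^2 + 3.9*s + 2.7 = (s + 0.9)(s + 3) = 0 → Poles: -0.9, -3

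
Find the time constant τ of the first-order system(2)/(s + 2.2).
First-order system: τ = -1/pole. Pole = -2.2. τ = -1/(-2.2) = 0.4545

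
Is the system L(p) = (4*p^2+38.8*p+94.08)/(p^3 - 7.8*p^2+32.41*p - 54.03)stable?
Denominator: p^3 - 7.8*p^2 + 32.41*p - 54.03 = (p - 3)(p^2 - 4.8*p + 18.01). Poles: 2.4 + 3.5j, 2.4 - 3.5j, 3. All Re(p)<0: No (unstable)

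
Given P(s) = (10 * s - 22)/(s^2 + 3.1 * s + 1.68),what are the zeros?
Set numerator = 0: 10*s - 22 = 0 → Zeros: 2.2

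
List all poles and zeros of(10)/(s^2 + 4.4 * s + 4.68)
Set denominator = 0: s^2 + 4.4*s + 4.68 = (s + 2.6)(s + 1.8) = 0 → Poles: -1.8, -2.6
Numerator is a nonzero constant (10) → Zeros: none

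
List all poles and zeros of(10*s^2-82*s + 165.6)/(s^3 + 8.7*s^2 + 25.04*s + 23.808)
Set denominator = 0: s^3 + 8.7*s^2 + 25.04*s + 23.808 = (s + 3.1)(s + 3.2)(s + 2.4) = 0 → Poles: -2.4, -3.1, -3.2
Set numerator = 0: 10*s^2 - 82*s + 165.6 = 10*(s - 3.6)(s - 4.6) = 0 → Zeros: 3.6, 4.6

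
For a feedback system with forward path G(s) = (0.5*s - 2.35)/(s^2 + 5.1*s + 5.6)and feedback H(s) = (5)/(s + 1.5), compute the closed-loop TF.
Closed-loop T = G/(1+GH).
Numerator: G_num * H_den = 0.5*s^2 - 1.6*s - 3.525.
Denominator: G_den * H_den + G_num * H_num = (s^3 + 6.6*s^2 + 13.25*s + 8.4) + (2.5*s - 11.75) = s^3 + 6.6*s^2 + 15.75*s - 3.35.
T(s) = (0.5*s^2 - 1.6*s - 3.525)/(s^3 + 6.6*s^2 + 15.75*s - 3.35)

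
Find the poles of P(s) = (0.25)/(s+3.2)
Set denominator = 0: s + 3.2 = 0 → Poles: -3.2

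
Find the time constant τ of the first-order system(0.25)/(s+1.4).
First-order system: τ = -1/pole. Pole = -1.4. τ = -1/(-1.4) = 0.7143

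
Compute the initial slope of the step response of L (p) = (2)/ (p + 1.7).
IVT: y'(0⁺) = lim_{p→∞} p²·Y(p) = lim_{p→∞} p·L(p).
deg(num) = 0, deg(den) = 1, relative degree = 1, so p·L(p) → (leading num)/(leading den) = 2/1 = 2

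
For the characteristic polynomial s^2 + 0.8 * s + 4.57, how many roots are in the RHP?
Poles: -0.4 + 2.1j, -0.4 - 2.1j. RHP poles (Re>0): 0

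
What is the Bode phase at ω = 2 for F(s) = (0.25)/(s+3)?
Substitute s = j*2: F(j2) = 0.0576923 - 0.0384615j.
∠F(j2) = atan2(Im, Re) = atan2(-0.0384615, 0.0576923) = -33.69°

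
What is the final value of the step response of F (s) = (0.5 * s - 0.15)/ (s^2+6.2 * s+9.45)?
FVT: lim_{t→∞} y(t) = lim_{s→0} s*Y(s) where Y(s) = F(s)/s.
= lim_{s→0} F(s) = F(0) = num(0)/den(0) = -0.15/9.45 = -0.01587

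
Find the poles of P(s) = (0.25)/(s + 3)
Set denominator = 0: s + 3 = 0 → Poles: -3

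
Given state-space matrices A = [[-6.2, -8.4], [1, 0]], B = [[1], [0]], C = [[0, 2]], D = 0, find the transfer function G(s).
G(s) = C(sI - A)⁻¹B + D.
Characteristic polynomial det(sI - A) = s^2 + 6.2*s + 8.4.
Numerator from C·adj(sI-A)·B + D·det(sI-A) = 2.
G(s) = (2)/(s^2 + 6.2*s + 8.4)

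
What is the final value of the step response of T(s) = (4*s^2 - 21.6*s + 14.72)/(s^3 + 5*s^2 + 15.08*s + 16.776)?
FVT: lim_{t→∞} y(t) = lim_{s→0} s*Y(s) where Y(s) = T(s)/s.
= lim_{s→0} T(s) = T(0) = num(0)/den(0) = 14.72/16.776 = 0.8774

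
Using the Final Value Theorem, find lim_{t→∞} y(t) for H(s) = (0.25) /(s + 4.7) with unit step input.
FVT: lim_{t→∞} y(t) = lim_{s→0} s*Y(s) where Y(s) = H(s)/s.
= lim_{s→0} H(s) = H(0) = num(0)/den(0) = 0.25/4.7 = 0.05319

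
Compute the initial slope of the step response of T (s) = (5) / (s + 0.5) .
IVT: y'(0⁺) = lim_{s→∞} s²·Y(s) = lim_{s→∞} s·T(s).
deg(num) = 0, deg(den) = 1, relative degree = 1, so s·T(s) → (leading num)/(leading den) = 5/1 = 5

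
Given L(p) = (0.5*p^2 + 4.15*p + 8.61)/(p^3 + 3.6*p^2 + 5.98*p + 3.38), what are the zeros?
Set numerator = 0: 0.5*p^2 + 4.15*p + 8.61 = 0.5*(p + 4.1)(p + 4.2) = 0 → Zeros: -4.1, -4.2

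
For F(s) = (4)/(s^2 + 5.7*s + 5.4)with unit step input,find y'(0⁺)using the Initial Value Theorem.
IVT: y'(0⁺) = lim_{s→∞} s²·Y(s) = lim_{s→∞} s·F(s).
deg(num) = 0, deg(den) = 2, relative degree = 2 ≥ 2, so s·F(s) → 0. Initial slope = 0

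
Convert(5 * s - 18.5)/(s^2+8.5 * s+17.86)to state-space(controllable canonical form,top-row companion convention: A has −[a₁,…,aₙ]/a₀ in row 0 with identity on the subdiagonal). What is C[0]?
Reachable canonical form: C = numerator coefficients (right-aligned, zero-padded to length n).
num = 5*s - 18.5, C = [[5, -18.5]].
C[0] = 5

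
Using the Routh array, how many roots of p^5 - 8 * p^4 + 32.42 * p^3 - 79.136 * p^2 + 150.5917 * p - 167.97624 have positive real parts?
Routh array:
p^5: [1, 32.42, 150.5917]; p^4: [-8, -79.136, -167.97624]; p^3: [22.528, 129.59467]; p^2: [-33.1152, -167.97624]; p^1: [15.3217]; p^0: [-167.97624]
First column: [1, -8, 22.528, -33.1152, 15.3217, -167.97624]. Sign changes = RHP roots = 5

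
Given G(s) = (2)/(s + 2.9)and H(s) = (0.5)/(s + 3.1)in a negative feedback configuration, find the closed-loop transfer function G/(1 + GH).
Closed-loop T = G/(1+GH).
Numerator: G_num * H_den = 2*s + 6.2.
Denominator: G_den * H_den + G_num * H_num = (s^2 + 6*s + 8.99) + (1) = s^2 + 6*s + 9.99.
T(s) = (2*s + 6.2)/(s^2 + 6*s + 9.99)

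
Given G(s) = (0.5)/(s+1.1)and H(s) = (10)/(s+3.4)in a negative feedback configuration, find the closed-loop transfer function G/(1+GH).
Closed-loop T = G/(1+GH).
Numerator: G_num * H_den = 0.5*s + 1.7.
Denominator: G_den * H_den + G_num * H_num = (s^2 + 4.5*s + 3.74) + (5) = s^2 + 4.5*s + 8.74.
T(s) = (0.5*s + 1.7)/(s^2 + 4.5*s + 8.74)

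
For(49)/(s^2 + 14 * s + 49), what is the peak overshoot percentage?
Standard form: ωn²/(s²+2ζωn·s+ωn²) → ωn = 7, ζ = 1.
ζ ≥ 1, so the response is non-oscillatory: peak overshoot = 0%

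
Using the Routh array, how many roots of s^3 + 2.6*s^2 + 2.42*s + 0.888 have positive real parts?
Routh array:
s^3: [1, 2.42]; s^2: [2.6, 0.888]; s^1: [2.07846]; s^0: [0.888]
First column: [1, 2.6, 2.07846, 0.888]. Sign changes = RHP roots = 0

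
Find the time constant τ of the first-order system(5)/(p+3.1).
First-order system: τ = -1/pole. Pole = -3.1. τ = -1/(-3.1) = 0.3226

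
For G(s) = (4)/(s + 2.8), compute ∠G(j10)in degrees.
Substitute s = j*10: G(j10) = 0.103858 - 0.37092j.
∠G(j10) = atan2(Im, Re) = atan2(-0.37092, 0.103858) = -74.36°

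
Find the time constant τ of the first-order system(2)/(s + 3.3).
First-order system: τ = -1/pole. Pole = -3.3. τ = -1/(-3.3) = 0.303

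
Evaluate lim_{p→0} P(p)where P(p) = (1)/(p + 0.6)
DC gain = P(0) = num(0)/den(0) = 1/0.6 = 1.667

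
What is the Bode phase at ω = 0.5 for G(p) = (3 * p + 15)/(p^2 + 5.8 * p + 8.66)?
Substitute p = j*0.5: G(j0.5) = 1.64902 - 0.390267j.
∠G(j0.5) = atan2(Im, Re) = atan2(-0.390267, 1.64902) = -13.32°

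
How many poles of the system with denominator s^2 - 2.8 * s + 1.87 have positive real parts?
s^2 - 2.8*s + 1.87 = (s - 1.7)(s - 1.1). Poles: 1.1, 1.7. RHP poles (Re>0): 2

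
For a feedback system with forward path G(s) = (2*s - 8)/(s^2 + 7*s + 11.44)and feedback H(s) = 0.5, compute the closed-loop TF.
Closed-loop T = G/(1+GH).
Numerator: G_num * H_den = 2*s - 8.
Denominator: G_den * H_den + G_num * H_num = (s^2 + 7*s + 11.44) + (s - 4) = s^2 + 8*s + 7.44.
T(s) = (2*s - 8)/(s^2 + 8*s + 7.44)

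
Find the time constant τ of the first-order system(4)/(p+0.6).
First-order system: τ = -1/pole. Pole = -0.6. τ = -1/(-0.6) = 1.667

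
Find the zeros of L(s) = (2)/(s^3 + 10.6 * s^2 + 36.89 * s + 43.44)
Numerator is a nonzero constant (2) → Zeros: none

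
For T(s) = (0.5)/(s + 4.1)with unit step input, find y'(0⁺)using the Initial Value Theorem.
IVT: y'(0⁺) = lim_{s→∞} s²·Y(s) = lim_{s→∞} s·T(s).
deg(num) = 0, deg(den) = 1, relative degree = 1, so s·T(s) → (leading num)/(leading den) = 0.5/1 = 0.5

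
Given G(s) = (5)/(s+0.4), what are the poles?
Set denominator = 0: s + 0.4 = 0 → Poles: -0.4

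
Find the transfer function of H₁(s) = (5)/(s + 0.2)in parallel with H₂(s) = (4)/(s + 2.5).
Parallel: H = H₁ + H₂ = (n₁·d₂ + n₂·d₁)/(d₁·d₂).
n₁·d₂ = 5*s + 12.5. n₂·d₁ = 4*s + 0.8. Sum = 9*s + 13.3. d₁·d₂ = s^2 + 2.7*s + 0.5.
H(s) = (9*s + 13.3)/(s^2 + 2.7*s + 0.5)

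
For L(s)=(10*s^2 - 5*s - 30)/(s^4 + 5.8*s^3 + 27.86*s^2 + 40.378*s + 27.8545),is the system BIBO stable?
Denominator: s^4 + 5.8*s^3 + 27.86*s^2 + 40.378*s + 27.8545 = (s^2 + 4*s + 19.21)(s^2 + 1.8*s + 1.45). Poles: -0.9 + 0.8j, -0.9 - 0.8j, -2 + 3.9j, -2 - 3.9j. All Re(p)<0: Yes (stable)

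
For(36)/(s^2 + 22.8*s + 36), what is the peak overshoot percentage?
Standard form: ωn²/(s²+2ζωn·s+ωn²) → ωn = 6, ζ = 1.9.
ζ ≥ 1, so the response is non-oscillatory: peak overshoot = 0%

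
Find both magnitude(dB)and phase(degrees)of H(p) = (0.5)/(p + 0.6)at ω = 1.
Substitute p = j*1: H(j1) = 0.220588 - 0.367647j.
|H| = 20*log₁₀(sqrt(Re²+Im²)) = -7.36 dB.
∠H = atan2(Im, Re) = -59.04°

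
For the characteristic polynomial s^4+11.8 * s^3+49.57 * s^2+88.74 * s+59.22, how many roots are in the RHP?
s^4 + 11.8*s^3 + 49.57*s^2 + 88.74*s + 59.22 = (s + 4.7)(s + 3.5)(s^2 + 3.6*s + 3.6). Poles: -1.8 + 0.6j, -1.8 - 0.6j, -3.5, -4.7. RHP poles (Re>0): 0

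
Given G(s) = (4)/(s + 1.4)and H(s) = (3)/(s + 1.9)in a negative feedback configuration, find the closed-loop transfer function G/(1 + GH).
Closed-loop T = G/(1+GH).
Numerator: G_num * H_den = 4*s + 7.6.
Denominator: G_den * H_den + G_num * H_num = (s^2 + 3.3*s + 2.66) + (12) = s^2 + 3.3*s + 14.66.
T(s) = (4*s + 7.6)/(s^2 + 3.3*s + 14.66)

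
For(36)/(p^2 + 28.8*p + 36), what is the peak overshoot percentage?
Standard form: ωn²/(p²+2ζωn·p+ωn²) → ωn = 6, ζ = 2.4.
ζ ≥ 1, so the response is non-oscillatory: peak overshoot = 0%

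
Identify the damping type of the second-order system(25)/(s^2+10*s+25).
Standard form: ωn²/(s²+2ζωn·s+ωn²) gives ωn=5, ζ=1.
Critically damped (ζ = 1)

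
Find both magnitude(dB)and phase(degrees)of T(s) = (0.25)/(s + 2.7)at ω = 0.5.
Substitute s = j*0.5: T(j0.5) = 0.0895225 - 0.0165782j.
|T| = 20*log₁₀(sqrt(Re²+Im²)) = -20.81 dB.
∠T = atan2(Im, Re) = -10.49°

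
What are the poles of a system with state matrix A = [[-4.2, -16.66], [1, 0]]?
Eigenvalues solve det(λI - A) = 0.
Characteristic polynomial: λ^2 + 4.2*λ + 16.66 = 0.
Roots: -2.1 + 3.5j, -2.1 - 3.5j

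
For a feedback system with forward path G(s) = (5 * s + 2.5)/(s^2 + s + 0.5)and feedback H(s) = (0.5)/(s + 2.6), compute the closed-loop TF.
Closed-loop T = G/(1+GH).
Numerator: G_num * H_den = 5*s^2 + 15.5*s + 6.5.
Denominator: G_den * H_den + G_num * H_num = (s^3 + 3.6*s^2 + 3.1*s + 1.3) + (2.5*s + 1.25) = s^3 + 3.6*s^2 + 5.6*s + 2.55.
T(s) = (5*s^2 + 15.5*s + 6.5)/(s^3 + 3.6*s^2 + 5.6*s + 2.55)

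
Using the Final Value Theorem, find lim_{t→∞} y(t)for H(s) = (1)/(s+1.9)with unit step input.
FVT: lim_{t→∞} y(t) = lim_{s→0} s*Y(s) where Y(s) = H(s)/s.
= lim_{s→0} H(s) = H(0) = num(0)/den(0) = 1/1.9 = 0.5263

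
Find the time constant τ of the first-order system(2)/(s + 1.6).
First-order system: τ = -1/pole. Pole = -1.6. τ = -1/(-1.6) = 0.625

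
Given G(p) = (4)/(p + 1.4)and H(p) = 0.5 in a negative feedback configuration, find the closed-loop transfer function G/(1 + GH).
Closed-loop T = G/(1+GH).
Numerator: G_num * H_den = 4.
Denominator: G_den * H_den + G_num * H_num = (p + 1.4) + (2) = p + 3.4.
T(p) = (4)/(p + 3.4)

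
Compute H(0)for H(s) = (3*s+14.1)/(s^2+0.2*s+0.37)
DC gain = H(0) = num(0)/den(0) = 14.1/0.37 = 38.11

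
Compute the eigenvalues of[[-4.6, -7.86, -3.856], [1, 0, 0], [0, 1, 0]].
Eigenvalues solve det(λI - A) = 0.
Characteristic polynomial: λ^3 + 4.6*λ^2 + 7.86*λ + 3.856 = 0.
Factor: (λ + 0.8)(λ^2 + 3.8*λ + 4.82) = 0.
Roots: -0.8, -1.9 + 1.1j, -1.9 - 1.1j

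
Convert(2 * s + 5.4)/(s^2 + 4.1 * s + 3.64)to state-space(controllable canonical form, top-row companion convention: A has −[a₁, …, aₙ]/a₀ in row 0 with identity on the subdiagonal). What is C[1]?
Reachable canonical form: C = numerator coefficients (right-aligned, zero-padded to length n).
num = 2*s + 5.4, C = [[2, 5.4]].
C[1] = 5.4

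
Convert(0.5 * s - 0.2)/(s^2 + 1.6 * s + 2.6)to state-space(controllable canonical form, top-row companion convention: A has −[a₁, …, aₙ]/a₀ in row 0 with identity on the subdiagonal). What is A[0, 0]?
Reachable canonical form for den = s^2 + 1.6*s + 2.6: top row of A = -[a₁,a₂,...,aₙ]/a₀, ones on the subdiagonal, zeros elsewhere.
A = [[-1.6, -2.6], [1, 0]].
A[0,0] = -1.6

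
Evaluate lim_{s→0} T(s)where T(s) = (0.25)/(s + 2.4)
DC gain = T(0) = num(0)/den(0) = 0.25/2.4 = 0.1042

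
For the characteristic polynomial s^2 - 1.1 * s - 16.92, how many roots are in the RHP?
s^2 - 1.1*s - 16.92 = (s - 4.7)(s + 3.6). Poles: -3.6, 4.7. RHP poles (Re>0): 1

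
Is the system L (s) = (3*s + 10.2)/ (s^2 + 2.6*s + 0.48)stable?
Denominator: s^2 + 2.6*s + 0.48 = (s + 0.2)(s + 2.4). Poles: -0.2, -2.4. All Re(p)<0: Yes (stable)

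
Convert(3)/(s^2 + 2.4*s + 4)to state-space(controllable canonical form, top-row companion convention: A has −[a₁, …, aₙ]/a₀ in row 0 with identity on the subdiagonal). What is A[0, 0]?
Reachable canonical form for den = s^2 + 2.4*s + 4: top row of A = -[a₁,a₂,...,aₙ]/a₀, ones on the subdiagonal, zeros elsewhere.
A = [[-2.4, -4], [1, 0]].
A[0,0] = -2.4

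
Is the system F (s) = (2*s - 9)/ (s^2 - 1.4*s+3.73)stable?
Denominator: s^2 - 1.4*s + 3.73. Poles: 0.7 + 1.8j, 0.7 - 1.8j. All Re(p)<0: No (unstable)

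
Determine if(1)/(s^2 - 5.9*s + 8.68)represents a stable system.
Denominator: s^2 - 5.9*s + 8.68 = (s - 3.1)(s - 2.8). Poles: 2.8, 3.1. All Re(p)<0: No (unstable)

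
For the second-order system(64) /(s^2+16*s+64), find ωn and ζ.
Standard form: ωn²/(s²+2ζωn·s+ωn²).
const=64=ωn² → ωn=8, s coeff=16=2ζωn → ζ=1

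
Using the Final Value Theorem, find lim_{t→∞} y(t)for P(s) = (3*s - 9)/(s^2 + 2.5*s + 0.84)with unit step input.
FVT: lim_{t→∞} y(t) = lim_{s→0} s*Y(s) where Y(s) = P(s)/s.
= lim_{s→0} P(s) = P(0) = num(0)/den(0) = -9/0.84 = -10.71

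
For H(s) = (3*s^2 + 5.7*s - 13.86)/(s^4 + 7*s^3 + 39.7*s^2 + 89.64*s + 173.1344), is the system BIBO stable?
Denominator: s^4 + 7*s^3 + 39.7*s^2 + 89.64*s + 173.1344 = (s^2 + 2.6*s + 8.98)(s^2 + 4.4*s + 19.28). Poles: -1.3 + 2.7j, -1.3 - 2.7j, -2.2 + 3.8j, -2.2 - 3.8j. All Re(p)<0: Yes (stable)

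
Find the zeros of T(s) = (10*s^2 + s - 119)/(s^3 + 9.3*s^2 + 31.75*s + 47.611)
Set numerator = 0: 10*s^2 + s - 119 = 10*(s - 3.4)(s + 3.5) = 0 → Zeros: -3.5, 3.4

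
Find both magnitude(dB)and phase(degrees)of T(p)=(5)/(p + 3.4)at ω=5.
Substitute p = j*5: T(j5) = 0.464989 - 0.683807j.
|T| = 20*log₁₀(sqrt(Re²+Im²)) = -1.65 dB.
∠T = atan2(Im, Re) = -55.78°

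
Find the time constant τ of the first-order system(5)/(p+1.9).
First-order system: τ = -1/pole. Pole = -1.9. τ = -1/(-1.9) = 0.5263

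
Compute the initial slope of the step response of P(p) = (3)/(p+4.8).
IVT: y'(0⁺) = lim_{p→∞} p²·Y(p) = lim_{p→∞} p·P(p).
deg(num) = 0, deg(den) = 1, relative degree = 1, so p·P(p) → (leading num)/(leading den) = 3/1 = 3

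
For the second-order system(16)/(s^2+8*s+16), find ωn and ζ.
Standard form: ωn²/(s²+2ζωn·s+ωn²).
const=16=ωn² → ωn=4, s coeff=8=2ζωn → ζ=1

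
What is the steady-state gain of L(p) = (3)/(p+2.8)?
DC gain = L(0) = num(0)/den(0) = 3/2.8 = 1.071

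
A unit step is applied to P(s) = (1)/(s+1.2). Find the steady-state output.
FVT: lim_{t→∞} y(t) = lim_{s→0} s*Y(s) where Y(s) = P(s)/s.
= lim_{s→0} P(s) = P(0) = num(0)/den(0) = 1/1.2 = 0.8333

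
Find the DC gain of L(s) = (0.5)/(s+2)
DC gain = L(0) = num(0)/den(0) = 0.5/2 = 0.25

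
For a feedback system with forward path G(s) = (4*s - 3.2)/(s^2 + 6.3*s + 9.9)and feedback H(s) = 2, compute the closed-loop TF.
Closed-loop T = G/(1+GH).
Numerator: G_num * H_den = 4*s - 3.2.
Denominator: G_den * H_den + G_num * H_num = (s^2 + 6.3*s + 9.9) + (8*s - 6.4) = s^2 + 14.3*s + 3.5.
T(s) = (4*s - 3.2)/(s^2 + 14.3*s + 3.5)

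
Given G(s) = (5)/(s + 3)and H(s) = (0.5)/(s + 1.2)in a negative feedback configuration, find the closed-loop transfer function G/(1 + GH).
Closed-loop T = G/(1+GH).
Numerator: G_num * H_den = 5*s + 6.
Denominator: G_den * H_den + G_num * H_num = (s^2 + 4.2*s + 3.6) + (2.5) = s^2 + 4.2*s + 6.1.
T(s) = (5*s + 6)/(s^2 + 4.2*s + 6.1)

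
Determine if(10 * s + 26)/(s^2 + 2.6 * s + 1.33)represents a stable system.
Denominator: s^2 + 2.6*s + 1.33 = (s + 0.7)(s + 1.9). Poles: -0.7, -1.9. All Re(p)<0: Yes (stable)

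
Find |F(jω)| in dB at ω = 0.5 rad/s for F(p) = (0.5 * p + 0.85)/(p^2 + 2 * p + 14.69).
Substitute p = j*0.5: F(j0.5) = 0.0597765 + 0.0131734j.
|F(j0.5)| = sqrt(Re² + Im²) = 0.06121.
20*log₁₀(0.06121) = -24.26 dB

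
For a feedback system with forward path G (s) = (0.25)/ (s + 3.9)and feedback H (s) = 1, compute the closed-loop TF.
Closed-loop T = G/(1+GH).
Numerator: G_num * H_den = 0.25.
Denominator: G_den * H_den + G_num * H_num = (s + 3.9) + (0.25) = s + 4.15.
T(s) = (0.25)/(s + 4.15)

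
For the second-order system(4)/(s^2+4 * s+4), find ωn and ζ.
Standard form: ωn²/(s²+2ζωn·s+ωn²).
const=4=ωn² → ωn=2, s coeff=4=2ζωn → ζ=1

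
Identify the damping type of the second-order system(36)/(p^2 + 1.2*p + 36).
Standard form: ωn²/(p²+2ζωn·p+ωn²) gives ωn=6, ζ=0.1.
Underdamped (ζ = 0.1 < 1)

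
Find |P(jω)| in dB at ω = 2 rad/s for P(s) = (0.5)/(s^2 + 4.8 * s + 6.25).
Substitute s = j*2: P(j2) = 0.0115714 - 0.0493713j.
|P(j2)| = sqrt(Re² + Im²) = 0.05071.
20*log₁₀(0.05071) = -25.90 dB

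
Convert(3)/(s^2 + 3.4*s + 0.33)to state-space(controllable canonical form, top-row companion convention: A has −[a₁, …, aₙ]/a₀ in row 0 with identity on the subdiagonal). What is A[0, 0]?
Reachable canonical form for den = s^2 + 3.4*s + 0.33: top row of A = -[a₁,a₂,...,aₙ]/a₀, ones on the subdiagonal, zeros elsewhere.
A = [[-3.4, -0.33], [1, 0]].
A[0,0] = -3.4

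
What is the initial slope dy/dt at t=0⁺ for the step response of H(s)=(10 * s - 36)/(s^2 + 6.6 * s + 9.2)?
IVT: y'(0⁺) = lim_{s→∞} s²·Y(s) = lim_{s→∞} s·H(s).
deg(num) = 1, deg(den) = 2, relative degree = 1, so s·H(s) → (leading num)/(leading den) = 10/1 = 10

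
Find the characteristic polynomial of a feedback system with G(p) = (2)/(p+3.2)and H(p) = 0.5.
Characteristic poly = G_den * H_den + G_num * H_num = (p + 3.2) + (1) = p + 4.2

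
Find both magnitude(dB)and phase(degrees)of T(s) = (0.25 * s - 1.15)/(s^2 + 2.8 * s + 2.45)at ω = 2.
Substitute s = j*2: T(j2) = 0.135728 + 0.16779j.
|T| = 20*log₁₀(sqrt(Re²+Im²)) = -13.32 dB.
∠T = atan2(Im, Re) = 51.03°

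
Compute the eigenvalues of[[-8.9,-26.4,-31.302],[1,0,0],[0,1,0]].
Eigenvalues solve det(λI - A) = 0.
Characteristic polynomial: λ^3 + 8.9*λ^2 + 26.4*λ + 31.302 = 0.
Factor: (λ + 4.7)(λ^2 + 4.2*λ + 6.66) = 0.
Roots: -2.1 + 1.5j, -2.1 - 1.5j, -4.7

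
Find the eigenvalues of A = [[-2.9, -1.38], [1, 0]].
Eigenvalues solve det(λI - A) = 0.
Characteristic polynomial: λ^2 + 2.9*λ + 1.38 = 0.
Factor: (λ + 0.6)(λ + 2.3) = 0.
Roots: -0.6, -2.3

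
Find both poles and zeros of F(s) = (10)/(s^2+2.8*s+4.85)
Set denominator = 0: s^2 + 2.8*s + 4.85 = 0 → Poles: -1.4 + 1.7j, -1.4 - 1.7j
Numerator is a nonzero constant (10) → Zeros: none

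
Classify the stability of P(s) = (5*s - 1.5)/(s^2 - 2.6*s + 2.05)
Denominator: s^2 - 2.6*s + 2.05. Poles: 1.3 + 0.6j, 1.3 - 0.6j. Unstable (2 pole(s) in RHP)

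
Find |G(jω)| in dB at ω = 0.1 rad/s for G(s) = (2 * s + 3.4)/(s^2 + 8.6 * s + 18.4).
Substitute s = j*0.1: G(j0.1) = 0.184987 + 0.00222464j.
|G(j0.1)| = sqrt(Re² + Im²) = 0.185.
20*log₁₀(0.185) = -14.66 dB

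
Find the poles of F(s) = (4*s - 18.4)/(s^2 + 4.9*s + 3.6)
Set denominator = 0: s^2 + 4.9*s + 3.6 = (s + 4)(s + 0.9) = 0 → Poles: -0.9, -4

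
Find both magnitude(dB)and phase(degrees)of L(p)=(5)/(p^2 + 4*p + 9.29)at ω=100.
Substitute p = j*100: L(j100) = -0.000499664 - 2.00051e-05j.
|L| = 20*log₁₀(sqrt(Re²+Im²)) = -66.02 dB.
∠L = atan2(Im, Re) = -177.71°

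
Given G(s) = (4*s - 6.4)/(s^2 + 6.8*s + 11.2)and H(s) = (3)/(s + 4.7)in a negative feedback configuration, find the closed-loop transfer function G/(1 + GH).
Closed-loop T = G/(1+GH).
Numerator: G_num * H_den = 4*s^2 + 12.4*s - 30.08.
Denominator: G_den * H_den + G_num * H_num = (s^3 + 11.5*s^2 + 43.16*s + 52.64) + (12*s - 19.2) = s^3 + 11.5*s^2 + 55.16*s + 33.44.
T(s) = (4*s^2 + 12.4*s - 30.08)/(s^3 + 11.5*s^2 + 55.16*s + 33.44)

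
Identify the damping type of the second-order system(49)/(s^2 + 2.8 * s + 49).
Standard form: ωn²/(s²+2ζωn·s+ωn²) gives ωn=7, ζ=0.2.
Underdamped (ζ = 0.2 < 1)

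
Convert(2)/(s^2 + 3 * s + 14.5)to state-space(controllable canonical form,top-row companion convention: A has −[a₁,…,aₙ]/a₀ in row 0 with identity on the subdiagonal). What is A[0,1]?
Reachable canonical form for den = s^2 + 3*s + 14.5: top row of A = -[a₁,a₂,...,aₙ]/a₀, ones on the subdiagonal, zeros elsewhere.
A = [[-3, -14.5], [1, 0]].
A[0,1] = -14.5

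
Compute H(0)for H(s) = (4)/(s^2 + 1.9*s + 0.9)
DC gain = H(0) = num(0)/den(0) = 4/0.9 = 4.444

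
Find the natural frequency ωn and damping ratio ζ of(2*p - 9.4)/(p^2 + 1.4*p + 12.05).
Underdamped: complex pole -0.7 + 3.4j. ωn = |pole| = 3.471, ζ = -Re(pole)/ωn = 0.2017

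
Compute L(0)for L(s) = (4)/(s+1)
DC gain = L(0) = num(0)/den(0) = 4/1 = 4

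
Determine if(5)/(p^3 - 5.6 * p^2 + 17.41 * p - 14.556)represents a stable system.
Denominator: p^3 - 5.6*p^2 + 17.41*p - 14.556 = (p - 1.2)(p^2 - 4.4*p + 12.13). Poles: 1.2, 2.2 + 2.7j, 2.2 - 2.7j. All Re(p)<0: No (unstable)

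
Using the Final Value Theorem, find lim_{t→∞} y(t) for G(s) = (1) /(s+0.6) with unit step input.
FVT: lim_{t→∞} y(t) = lim_{s→0} s*Y(s) where Y(s) = G(s)/s.
= lim_{s→0} G(s) = G(0) = num(0)/den(0) = 1/0.6 = 1.667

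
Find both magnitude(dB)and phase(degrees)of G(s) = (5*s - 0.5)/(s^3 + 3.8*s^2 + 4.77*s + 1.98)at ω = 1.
Substitute s = j*1: G(j1) = 1.12751 - 0.411691j.
|G| = 20*log₁₀(sqrt(Re²+Im²)) = 1.59 dB.
∠G = atan2(Im, Re) = -20.06°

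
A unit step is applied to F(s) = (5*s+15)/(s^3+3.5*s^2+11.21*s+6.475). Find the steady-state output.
FVT: lim_{t→∞} y(t) = lim_{s→0} s*Y(s) where Y(s) = F(s)/s.
= lim_{s→0} F(s) = F(0) = num(0)/den(0) = 15/6.475 = 2.317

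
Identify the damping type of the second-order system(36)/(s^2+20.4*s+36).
Standard form: ωn²/(s²+2ζωn·s+ωn²) gives ωn=6, ζ=1.7.
Overdamped (ζ = 1.7 > 1)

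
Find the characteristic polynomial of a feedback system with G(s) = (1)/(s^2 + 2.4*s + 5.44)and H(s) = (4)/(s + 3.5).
Characteristic poly = G_den * H_den + G_num * H_num = (s^3 + 5.9*s^2 + 13.84*s + 19.04) + (4) = s^3 + 5.9*s^2 + 13.84*s + 23.04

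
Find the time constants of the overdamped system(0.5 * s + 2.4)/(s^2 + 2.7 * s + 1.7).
Overdamped: real poles at -1.7, -1. τ = -1/pole → τ₁ = 0.5882, τ₂ = 1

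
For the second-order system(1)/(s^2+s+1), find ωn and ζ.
Standard form: ωn²/(s²+2ζωn·s+ωn²).
const=1=ωn² → ωn=1, s coeff=1=2ζωn → ζ=0.5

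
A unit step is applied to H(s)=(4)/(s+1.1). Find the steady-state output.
FVT: lim_{t→∞} y(t) = lim_{s→0} s*Y(s) where Y(s) = H(s)/s.
= lim_{s→0} H(s) = H(0) = num(0)/den(0) = 4/1.1 = 3.636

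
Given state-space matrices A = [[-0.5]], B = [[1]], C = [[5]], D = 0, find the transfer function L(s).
L(s) = C(sI - A)⁻¹B + D.
Characteristic polynomial det(sI - A) = s + 0.5.
Numerator from C·adj(sI-A)·B + D·det(sI-A) = 5.
L(s) = (5)/(s + 0.5)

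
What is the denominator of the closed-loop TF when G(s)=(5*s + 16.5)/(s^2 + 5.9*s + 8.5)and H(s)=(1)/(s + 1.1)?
Characteristic poly = G_den * H_den + G_num * H_num = (s^3 + 7*s^2 + 14.99*s + 9.35) + (5*s + 16.5) = s^3 + 7*s^2 + 19.99*s + 25.85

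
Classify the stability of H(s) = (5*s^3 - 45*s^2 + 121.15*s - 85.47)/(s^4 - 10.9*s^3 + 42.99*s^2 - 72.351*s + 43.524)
Denominator: s^4 - 10.9*s^3 + 42.99*s^2 - 72.351*s + 43.524 = (s - 3.1)(s - 1.5)(s - 2.4)(s - 3.9). Poles: 1.5, 2.4, 3.1, 3.9. Unstable (4 pole(s) in RHP)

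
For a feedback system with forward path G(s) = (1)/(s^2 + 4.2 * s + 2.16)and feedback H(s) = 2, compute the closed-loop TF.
Closed-loop T = G/(1+GH).
Numerator: G_num * H_den = 1.
Denominator: G_den * H_den + G_num * H_num = (s^2 + 4.2*s + 2.16) + (2) = s^2 + 4.2*s + 4.16.
T(s) = (1)/(s^2 + 4.2*s + 4.16)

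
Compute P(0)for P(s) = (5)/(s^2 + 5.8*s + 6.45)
DC gain = P(0) = num(0)/den(0) = 5/6.45 = 0.7752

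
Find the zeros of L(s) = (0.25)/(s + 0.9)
Numerator is a nonzero constant (0.25) → Zeros: none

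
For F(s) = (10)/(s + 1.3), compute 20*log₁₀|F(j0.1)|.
Substitute s = j*0.1: F(j0.1) = 7.64706 - 0.588235j.
|F(j0.1)| = sqrt(Re² + Im²) = 7.67.
20*log₁₀(7.67) = 17.70 dB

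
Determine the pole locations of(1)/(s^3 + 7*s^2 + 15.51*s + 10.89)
Set denominator = 0: s^3 + 7*s^2 + 15.51*s + 10.89 = (s + 3.3)(s + 1.5)(s + 2.2) = 0 → Poles: -1.5, -2.2, -3.3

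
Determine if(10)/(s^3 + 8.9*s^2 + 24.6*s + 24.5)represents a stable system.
Denominator: s^3 + 8.9*s^2 + 24.6*s + 24.5 = (s + 4.9)(s^2 + 4*s + 5). Poles: -2 + 1j, -2 - 1j, -4.9. All Re(p)<0: Yes (stable)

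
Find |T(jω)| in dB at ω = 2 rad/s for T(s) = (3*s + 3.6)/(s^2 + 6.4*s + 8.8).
Substitute s = j*2: T(j2) = 0.503425 - 0.0924658j.
|T(j2)| = sqrt(Re² + Im²) = 0.5118.
20*log₁₀(0.5118) = -5.82 dB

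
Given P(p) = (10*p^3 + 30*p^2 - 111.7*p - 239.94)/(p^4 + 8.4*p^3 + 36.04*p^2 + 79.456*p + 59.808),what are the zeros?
Set numerator = 0: 10*p^3 + 30*p^2 - 111.7*p - 239.94 = 10*(p + 1.8)(p - 3.1)(p + 4.3) = 0 → Zeros: -1.8, -4.3, 3.1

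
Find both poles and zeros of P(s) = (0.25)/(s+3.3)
Set denominator = 0: s + 3.3 = 0 → Poles: -3.3
Numerator is a nonzero constant (0.25) → Zeros: none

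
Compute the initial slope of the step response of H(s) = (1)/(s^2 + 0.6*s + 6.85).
IVT: y'(0⁺) = lim_{s→∞} s²·Y(s) = lim_{s→∞} s·H(s).
deg(num) = 0, deg(den) = 2, relative degree = 2 ≥ 2, so s·H(s) → 0. Initial slope = 0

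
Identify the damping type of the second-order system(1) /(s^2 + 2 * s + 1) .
Standard form: ωn²/(s²+2ζωn·s+ωn²) gives ωn=1, ζ=1.
Critically damped (ζ = 1)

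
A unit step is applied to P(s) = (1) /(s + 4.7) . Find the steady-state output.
FVT: lim_{t→∞} y(t) = lim_{s→0} s*Y(s) where Y(s) = P(s)/s.
= lim_{s→0} P(s) = P(0) = num(0)/den(0) = 1/4.7 = 0.2128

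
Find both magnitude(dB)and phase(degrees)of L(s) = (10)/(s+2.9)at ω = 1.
Substitute s = j*1: L(j1) = 3.08183 - 1.0627j.
|L| = 20*log₁₀(sqrt(Re²+Im²)) = 10.26 dB.
∠L = atan2(Im, Re) = -19.03°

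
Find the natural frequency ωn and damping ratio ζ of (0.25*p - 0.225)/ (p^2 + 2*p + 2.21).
Underdamped: complex pole -1 + 1.1j. ωn = |pole| = 1.487, ζ = -Re(pole)/ωn = 0.6727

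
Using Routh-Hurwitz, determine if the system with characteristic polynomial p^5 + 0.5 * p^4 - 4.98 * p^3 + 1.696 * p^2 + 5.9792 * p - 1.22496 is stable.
Routh array:
p^5: [1, -4.98, 5.9792]; p^4: [0.5, 1.696, -1.22496]; p^3: [-8.372, 8.42912]; p^2: [2.19941, -1.22496]; p^1: [3.76634]; p^0: [-1.22496]
First column: [1, 0.5, -8.372, 2.19941, 3.76634, -1.22496]. Sign changes = 3.
No, unstable (3 RHP root(s))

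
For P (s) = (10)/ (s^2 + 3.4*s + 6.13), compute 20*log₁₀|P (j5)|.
Substitute s = j*5: P(j5) = -0.292523 - 0.263534j.
|P(j5)| = sqrt(Re² + Im²) = 0.3937.
20*log₁₀(0.3937) = -8.10 dB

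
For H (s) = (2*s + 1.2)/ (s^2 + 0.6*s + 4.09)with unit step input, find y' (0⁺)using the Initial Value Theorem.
IVT: y'(0⁺) = lim_{s→∞} s²·Y(s) = lim_{s→∞} s·H(s).
deg(num) = 1, deg(den) = 2, relative degree = 1, so s·H(s) → (leading num)/(leading den) = 2/1 = 2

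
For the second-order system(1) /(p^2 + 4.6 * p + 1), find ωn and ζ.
Standard form: ωn²/(p²+2ζωn·p+ωn²).
const=1=ωn² → ωn=1, p coeff=4.6=2ζωn → ζ=2.3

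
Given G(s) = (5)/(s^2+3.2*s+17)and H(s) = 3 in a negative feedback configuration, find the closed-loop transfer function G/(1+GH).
Closed-loop T = G/(1+GH).
Numerator: G_num * H_den = 5.
Denominator: G_den * H_den + G_num * H_num = (s^2 + 3.2*s + 17) + (15) = s^2 + 3.2*s + 32.
T(s) = (5)/(s^2 + 3.2*s + 32)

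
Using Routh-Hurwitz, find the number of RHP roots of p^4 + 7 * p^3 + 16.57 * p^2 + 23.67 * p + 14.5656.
Routh array:
p^4: [1, 16.57, 14.5656]; p^3: [7, 23.67]; p^2: [13.1886, 14.5656]; p^1: [15.9391]; p^0: [14.5656]
First column: [1, 7, 13.1886, 15.9391, 14.5656]. Sign changes = RHP roots = 0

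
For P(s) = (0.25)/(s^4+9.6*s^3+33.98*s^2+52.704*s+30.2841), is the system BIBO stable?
Denominator: s^4 + 9.6*s^3 + 33.98*s^2 + 52.704*s + 30.2841 = (s + 3.3)(s + 2.3)(s + 1.9)(s + 2.1). Poles: -1.9, -2.1, -2.3, -3.3. All Re(p)<0: Yes (stable)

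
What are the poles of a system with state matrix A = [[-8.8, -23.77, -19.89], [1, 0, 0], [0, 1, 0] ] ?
Eigenvalues solve det(λI - A) = 0.
Characteristic polynomial: λ^3 + 8.8*λ^2 + 23.77*λ + 19.89 = 0.
Factor: (λ + 2.6)(λ + 4.5)(λ + 1.7) = 0.
Roots: -1.7, -2.6, -4.5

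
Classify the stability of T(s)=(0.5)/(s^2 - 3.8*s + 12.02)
Denominator: s^2 - 3.8*s + 12.02. Poles: 1.9 + 2.9j, 1.9 - 2.9j. Unstable (2 pole(s) in RHP)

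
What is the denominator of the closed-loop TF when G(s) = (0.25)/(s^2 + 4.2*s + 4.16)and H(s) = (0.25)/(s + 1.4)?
Characteristic poly = G_den * H_den + G_num * H_num = (s^3 + 5.6*s^2 + 10.04*s + 5.824) + (0.0625) = s^3 + 5.6*s^2 + 10.04*s + 5.8865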